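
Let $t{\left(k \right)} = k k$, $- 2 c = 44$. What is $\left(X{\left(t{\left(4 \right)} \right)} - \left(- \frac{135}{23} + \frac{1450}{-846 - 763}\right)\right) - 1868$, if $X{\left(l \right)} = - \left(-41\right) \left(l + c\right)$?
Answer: $- \frac{77982233}{37007} \approx -2107.2$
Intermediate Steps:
$c = -22$ ($c = \left(- \frac{1}{2}\right) 44 = -22$)
$t{\left(k \right)} = k^{2}$
$X{\left(l \right)} = -902 + 41 l$ ($X{\left(l \right)} = - \left(-41\right) \left(l - 22\right) = - \left(-41\right) \left(-22 + l\right) = - (902 - 41 l) = -902 + 41 l$)
$\left(X{\left(t{\left(4 \right)} \right)} - \left(- \frac{135}{23} + \frac{1450}{-846 - 763}\right)\right) - 1868 = \left(\left(-902 + 41 \cdot 4^{2}\right) - \left(- \frac{135}{23} + \frac{1450}{-846 - 763}\right)\right) - 1868 = \left(\left(-902 + 41 \cdot 16\right) - \left(- \frac{135}{23} + \frac{1450}{-846 - 763}\right)\right) - 1868 = \left(\left(-902 + 656\right) + \left(- \frac{1450}{-1609} + \frac{135}{23}\right)\right) - 1868 = \left(-246 + \left(\left(-1450\right) \left(- \frac{1}{1609}\right) + \frac{135}{23}\right)\right) - 1868 = \left(-246 + \left(\frac{1450}{1609} + \frac{135}{23}\right)\right) - 1868 = \left(-246 + \frac{250565}{37007}\right) - 1868 = - \frac{8853157}{37007} - 1868 = - \frac{77982233}{37007}$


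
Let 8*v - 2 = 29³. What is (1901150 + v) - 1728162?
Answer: 1408295/8 ≈ 1.7604e+5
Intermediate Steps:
v = 24391/8 (v = ¼ + (⅛)*29³ = ¼ + (⅛)*24389 = ¼ + 24389/8 = 24391/8 ≈ 3048.9)
(1901150 + v) - 1728162 = (1901150 + 24391/8) - 1728162 = 15233591/8 - 1728162 = 1408295/8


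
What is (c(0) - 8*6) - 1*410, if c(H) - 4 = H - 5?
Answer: -459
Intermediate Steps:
c(H) = -1 + H (c(H) = 4 + (H - 5) = 4 + (-5 + H) = -1 + H)
(c(0) - 8*6) - 1*410 = ((-1 + 0) - 8*6) - 1*410 = (-1 - 48) - 410 = -49 - 410 = -459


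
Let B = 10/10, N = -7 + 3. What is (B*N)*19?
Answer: -76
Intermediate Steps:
N = -4
B = 1 (B = 10*(⅒) = 1)
(B*N)*19 = (1*(-4))*19 = -4*19 = -76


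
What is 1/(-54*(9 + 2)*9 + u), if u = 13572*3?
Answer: 1/35370 ≈ 2.8273e-5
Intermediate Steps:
u = 40716
1/(-54*(9 + 2)*9 + u) = 1/(-54*(9 + 2)*9 + 40716) = 1/(-594*9 + 40716) = 1/(-54*99 + 40716) = 1/(-5346 + 40716) = 1/35370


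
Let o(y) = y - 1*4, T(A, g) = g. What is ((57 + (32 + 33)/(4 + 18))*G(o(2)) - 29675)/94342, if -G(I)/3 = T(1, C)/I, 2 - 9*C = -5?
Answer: -3907867/12453144 ≈ -0.31381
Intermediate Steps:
C = 7/9 (C = 2/9 - 1/9*(-5) = 2/9 + 5/9 = 7/9 ≈ 0.77778)
o(y) = -4 + y (o(y) = y - 4 = -4 + y)
G(I) = -7/(3*I)
((57 + (32 + 33)/(4 + 18))*G(o(2)) - 29675)/94342 = ((57 + (32 + 33)/(4 + 18))*(-7/(3*(-4 + 2))) - 29675)/94342 = ((57 + 65/22)*(-7/3/(-2)) - 29675)*(1/94342) = ((57 + 65*(1/22))*(-7/3*(-1/2)) - 29675)*(1/94342) = ((57 + 65/22)*(7/6) - 29675)*(1/94342) = ((1319/22)*(7/6) - 29675)*(1/94342) = (9233/132 - 29675)*(1/94342) = -3907867/132*1/94342 = -3907867/12453144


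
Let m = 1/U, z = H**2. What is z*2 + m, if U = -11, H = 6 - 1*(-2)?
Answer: 1407/11 ≈ 127.91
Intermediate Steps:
H = 8 (H = 6 + 2 = 8)
z = 64 (z = 8**2 = 64)
m = -1/11 (m = 1/(-11) = -1/11 ≈ -0.090909)
z*2 + m = 64*2 - 1/11 = 128 - 1/11 = 1407/11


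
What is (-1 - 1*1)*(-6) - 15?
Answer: -3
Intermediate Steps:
(-1 - 1*1)*(-6) - 15 = (-1 - 1)*(-6) - 15 = -2*(-6) - 15 = 12 - 15 = -3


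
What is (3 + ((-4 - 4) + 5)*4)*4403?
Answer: -39627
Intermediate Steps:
(3 + ((-4 - 4) + 5)*4)*4403 = (3 + (-8 + 5)*4)*4403 = (3 - 3*4)*4403 = (3 - 12)*4403 = -9*4403 = -39627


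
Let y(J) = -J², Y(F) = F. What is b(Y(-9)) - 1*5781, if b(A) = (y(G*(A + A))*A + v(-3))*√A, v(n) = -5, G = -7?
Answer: -5781 + 428637*I ≈ -5781.0 + 4.2864e+5*I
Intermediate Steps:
b(A) = √A*(-5 - 196*A³) (b(A) = ((-(-7*(A + A))²)*A - 5)*√A = ((-(-14*A)²)*A - 5)*√A = ((-196*A²)*A - 5)*√A = (-196*A³ - 5)*√A = (-5 - 196*A³)*√A = √A*(-5 - 196*A³))
b(Y(-9)) - 1*5781 = √(-9)*(-5 - 196*(-9)³) - 1*5781 = (3*I)*(-5 - 196*(-729)) - 5781 = (3*I)*(-5 + 142884) - 5781 = (3*I)*142879 - 5781 = 428637*I - 5781 = -5781 + 428637*I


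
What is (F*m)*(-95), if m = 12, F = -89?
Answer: 101460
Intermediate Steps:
(F*m)*(-95) = -89*12*(-95) = -1068*(-95) = 101460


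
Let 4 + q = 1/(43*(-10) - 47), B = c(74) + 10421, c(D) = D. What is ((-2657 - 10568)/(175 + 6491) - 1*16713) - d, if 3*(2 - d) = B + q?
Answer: -42035347223/3179682 ≈ -13220.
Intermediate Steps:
B = 10495 (B = 74 + 10421 = 10495)
q = -1909/477 (q = -4 + 1/(43*(-10) - 47) = -4 + 1/(-430 - 47) = -4 + 1/(-477) = -4 - 1/477 = -1909/477 ≈ -4.0021)
d = -5001344/1431 (d = 2 - (10495 - 1909/477)/3 = 2 - ⅓*5004206/477 = 2 - 5004206/1431 = -5001344/1431 ≈ -3495.0)
((-2657 - 10568)/(175 + 6491) - 1*16713) - d = ((-2657 - 10568)/(175 + 6491) - 1*16713) - 1*(-5001344/1431) = (-13225/6666 - 16713) + 5001344/1431 = -111422083/6666 + 5001344/1431 = -42035347223/3179682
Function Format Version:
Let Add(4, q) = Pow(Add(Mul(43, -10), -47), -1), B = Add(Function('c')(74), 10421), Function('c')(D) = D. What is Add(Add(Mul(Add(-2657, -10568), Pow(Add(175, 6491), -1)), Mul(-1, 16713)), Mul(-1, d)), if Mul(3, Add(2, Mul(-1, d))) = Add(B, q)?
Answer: Rational(-42035347223, 3179682) ≈ -13220.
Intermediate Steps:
B = 10495 (B = Add(74, 10421) = 10495)
q = Rational(-1909, 477) (q = Add(-4, Pow(Add(Mul(43, -10), -47), -1)) = Add(-4, Pow(Add(-430, -47), -1)) = Add(-4, Pow(-477, -1)) = Add(-4, Rational(-1, 477)) = Rational(-1909, 477) ≈ -4.0021)
d = Rational(-5001344, 1431) (d = Add(2, Mul(Rational(-1, 3), Add(10495, Rational(-1909, 477)))) = Add(2, Mul(Rational(-1, 3), Rational(5004206, 477))) = Add(2, Rational(-5004206, 1431)) = Rational(-5001344, 1431) ≈ -3495.0)
Add(Add(Mul(Add(-2657, -10568), Pow(Add(175, 6491), -1)), Mul(-1, 16713)), Mul(-1, d)) = Add(Add(Mul(Add(-2657, -10568), Pow(Add(175, 6491), -1)), Mul(-1, 16713)), Mul(-1, Rational(-5001344, 1431))) = Add(Add(Mul(-13225, Pow(6666, -1)), -16713), Rational(5001344, 1431)) = Add(Add(Mul(-13225, Rational(1, 6666)), -16713), Rational(5001344, 1431)) = Add(Add(Rational(-13225, 6666), -16713), Rational(5001344, 1431)) = Add(Rational(-111422083, 6666), Rational(5001344, 1431)) = Rational(-42035347223, 3179682)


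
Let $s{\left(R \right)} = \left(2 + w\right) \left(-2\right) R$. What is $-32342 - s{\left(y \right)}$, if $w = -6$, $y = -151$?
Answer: $-31134$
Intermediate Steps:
$s{\left(R \right)} = 8 R$ ($s{\left(R \right)} = \left(2 - 6\right) \left(-2\right) R = \left(-4\right) \left(-2\right) R = 8 R$)
$-32342 - s{\left(y \right)} = -32342 - 8 \left(-151\right) = -32342 - -1208 = -32342 + 1208 = -31134$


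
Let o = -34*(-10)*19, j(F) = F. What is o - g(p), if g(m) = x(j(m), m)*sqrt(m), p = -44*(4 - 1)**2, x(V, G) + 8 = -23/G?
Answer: 6460 + 3145*I*sqrt(11)/66 ≈ 6460.0 + 158.04*I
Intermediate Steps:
x(V, G) = -8 - 23/G
p = -396 (p = -44*3**2 = -44*9 = -396)
g(m) = sqrt(m)*(-8 - 23/m) (g(m) = (-8 - 23/m)*sqrt(m) = sqrt(m)*(-8 - 23/m))
o = 6460 (o = 340*19 = 6460)
o - g(p) = 6460 - (-23 - 8*(-396))/sqrt(-396) = 6460 - (-I*sqrt(11)/66)*(-23 + 3168) = 6460 - (-I*sqrt(11)/66)*3145 = 6460 - (-3145)*I*sqrt(11)/66 = 6460 + 3145*I*sqrt(11)/66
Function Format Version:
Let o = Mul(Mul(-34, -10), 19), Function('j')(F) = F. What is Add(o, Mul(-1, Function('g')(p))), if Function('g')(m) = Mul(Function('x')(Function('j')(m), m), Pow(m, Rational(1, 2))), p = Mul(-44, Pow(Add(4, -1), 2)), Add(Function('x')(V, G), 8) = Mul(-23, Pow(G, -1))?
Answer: Add(6460, Mul(Rational(3145, 66), I, Pow(11, Rational(1, 2)))) ≈ Add(6460.0, Mul(158.04, I))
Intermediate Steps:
Function('x')(V, G) = Add(-8, Mul(-23, Pow(G, -1)))
p = -396 (p = Mul(-44, Pow(3, 2)) = Mul(-44, 9) = -396)
Function('g')(m) = Mul(Pow(m, Rational(1, 2)), Add(-8, Mul(-23, Pow(m, -1)))) (Function('g')(m) = Mul(Add(-8, Mul(-23, Pow(m, -1))), Pow(m, Rational(1, 2))) = Mul(Pow(m, Rational(1, 2)), Add(-8, Mul(-23, Pow(m, -1)))))
o = 6460 (o = Mul(340, 19) = 6460)
Add(o, Mul(-1, Function('g')(p))) = Add(6460, Mul(-1, Mul(Pow(-396, Rational(-1, 2)), Add(-23, Mul(-8, -396))))) = Add(6460, Mul(-1, Mul(Mul(Rational(-1, 66), I, Pow(11, Rational(1, 2))), Add(-23, 3168)))) = Add(6460, Mul(-1, Mul(Mul(Rational(-1, 66), I, Pow(11, Rational(1, 2))), 3145))) = Add(6460, Mul(-1, Mul(Rational(-3145, 66), I, Pow(11, Rational(1, 2))))) = Add(6460, Mul(Rational(3145, 66), I, Pow(11, Rational(1, 2))))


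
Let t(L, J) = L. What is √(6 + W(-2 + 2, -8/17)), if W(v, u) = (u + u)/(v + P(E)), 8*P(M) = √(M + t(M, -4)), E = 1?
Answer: √(1734 - 1088*√2)/17 ≈ 0.82213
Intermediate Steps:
P(M) = √2*√M/8 (P(M) = √(M + M)/8 = √(2*M)/8 = (√2*√M)/8 = √2*√M/8)
W(v, u) = 2*u/(v + √2/8) (W(v, u) = (u + u)/(v + √2*√1/8) = (2*u)/(v + (⅛)*√2*1) = (2*u)/(v + √2/8) = 2*u/(v + √2/8))
√(6 + W(-2 + 2, -8/17)) = √(6 + 16*(-8/17)/(√2 + 8*(-2 + 2))) = √(6 + 16*(-8*1/17)/(√2 + 8*0)) = √(6 + 16*(-8/17)/(√2 + 0)) = √(6 + 16*(-8/17)/√2) = √(6 + 16*(-8/17)*(√2/2)) = √(6 - 64*√2/17)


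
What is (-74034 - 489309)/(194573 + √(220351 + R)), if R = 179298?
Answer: -36537112513/12619417560 + 187781*√399649/12619417560 ≈ -2.8859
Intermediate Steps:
(-74034 - 489309)/(194573 + √(220351 + R)) = (-74034 - 489309)/(194573 + √(220351 + 179298)) = -563343/(194573 + √399649)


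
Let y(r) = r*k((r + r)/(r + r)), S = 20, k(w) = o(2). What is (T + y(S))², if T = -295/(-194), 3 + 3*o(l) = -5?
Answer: 909324025/338724 ≈ 2684.6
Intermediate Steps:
o(l) = -8/3 (o(l) = -1 + (⅓)*(-5) = -1 - 5/3 = -8/3)
k(w) = -8/3
y(r) = -8*r/3 (y(r) = r*(-8/3) = -8*r/3)
T = 295/194 (T = -295*(-1/194) = 295/194 ≈ 1.5206)
(T + y(S))² = (295/194 - 8/3*20)² = (295/194 - 160/3)² = (-30155/582)² = 909324025/338724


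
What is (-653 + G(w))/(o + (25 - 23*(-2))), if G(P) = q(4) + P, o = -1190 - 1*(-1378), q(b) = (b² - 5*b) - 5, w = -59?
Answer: -103/37 ≈ -2.7838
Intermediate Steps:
q(b) = -5 + b² - 5*b
o = 188 (o = -1190 + 1378 = 188)
G(P) = -9 + P (G(P) = (-5 + 4² - 5*4) + P = (-5 + 16 - 20) + P = -9 + P)
(-653 + G(w))/(o + (25 - 23*(-2))) = (-653 + (-9 - 59))/(188 + (25 - 23*(-2))) = (-653 - 68)/(188 + (25 + 46)) = -721/(188 + 71) = -721/259 = -721*1/259 = -103/37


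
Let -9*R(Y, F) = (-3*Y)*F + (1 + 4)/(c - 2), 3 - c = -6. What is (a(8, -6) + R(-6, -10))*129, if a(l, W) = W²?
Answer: 151489/21 ≈ 7213.8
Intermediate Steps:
c = 9 (c = 3 - 1*(-6) = 3 + 6 = 9)
R(Y, F) = -5/63 + F*Y/3 (R(Y, F) = -((-3*Y)*F + (1 + 4)/(9 - 2))/9 = -(-3*F*Y + 5/7)/9 = -(5/7 - 3*F*Y)/9 = -5/63 + F*Y/3)
(a(8, -6) + R(-6, -10))*129 = ((-6)² + (-5/63 + (⅓)*(-10)*(-6)))*129 = (36 + (-5/63 + 20))*129 = (36 + 1255/63)*129 = (3523/63)*129 = 151489/21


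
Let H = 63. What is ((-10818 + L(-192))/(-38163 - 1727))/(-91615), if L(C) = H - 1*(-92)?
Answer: -10663/3654522350 ≈ -2.9178e-6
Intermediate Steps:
L(C) = 155 (L(C) = 63 - 1*(-92) = 63 + 92 = 155)
((-10818 + L(-192))/(-38163 - 1727))/(-91615) = ((-10818 + 155)/(-38163 - 1727))/(-91615) = -10663/(-39890)*(-1/91615) = -10663*(-1/39890)*(-1/91615) = (10663/39890)*(-1/91615) = -10663/3654522350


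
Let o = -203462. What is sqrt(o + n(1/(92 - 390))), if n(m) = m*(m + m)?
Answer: I*sqrt(18068239446)/298 ≈ 451.07*I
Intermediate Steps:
n(m) = 2*m**2 (n(m) = m*(2*m) = 2*m**2)
sqrt(o + n(1/(92 - 390))) = sqrt(-203462 + 2*(1/(92 - 390))**2) = sqrt(-203462 + 2*(1/(-298))**2) = sqrt(-203462 + 2*(-1/298)**2) = sqrt(-203462 + 2*(1/88804)) = sqrt(-203462 + 1/44402) = sqrt(-9034119723/44402) = I*sqrt(18068239446)/298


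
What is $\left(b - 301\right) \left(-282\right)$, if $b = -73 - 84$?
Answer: $129156$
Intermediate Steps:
$b = -157$ ($b = -73 - 84 = -157$)
$\left(b - 301\right) \left(-282\right) = \left(-157 - 301\right) \left(-282\right) = \left(-458\right) \left(-282\right) = 129156$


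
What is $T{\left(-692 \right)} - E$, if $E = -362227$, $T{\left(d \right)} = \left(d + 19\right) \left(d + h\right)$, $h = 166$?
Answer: $716225$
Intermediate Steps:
$T{\left(d \right)} = \left(19 + d\right) \left(166 + d\right)$ ($T{\left(d \right)} = \left(d + 19\right) \left(d + 166\right) = \left(19 + d\right) \left(166 + d\right)$)
$T{\left(-692 \right)} - E = \left(3154 + \left(-692\right)^{2} + 185 \left(-692\right)\right) - -362227 = \left(3154 + 478864 - 128020\right) + 362227 = 353998 + 362227 = 716225$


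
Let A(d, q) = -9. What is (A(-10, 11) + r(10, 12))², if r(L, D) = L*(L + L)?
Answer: 36481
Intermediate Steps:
r(L, D) = 2*L² (r(L, D) = L*(2*L) = 2*L²)
(A(-10, 11) + r(10, 12))² = (-9 + 2*10²)² = (-9 + 2*100)² = (-9 + 200)² = 191² = 36481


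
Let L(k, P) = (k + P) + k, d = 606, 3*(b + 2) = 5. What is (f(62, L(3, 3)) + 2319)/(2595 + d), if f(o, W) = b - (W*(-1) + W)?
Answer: 6956/9603 ≈ 0.72436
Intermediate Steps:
b = -1/3 (b = -2 + (1/3)*5 = -2 + 5/3 = -1/3 ≈ -0.33333)
L(k, P) = P + 2*k (L(k, P) = (P + k) + k = P + 2*k)
f(o, W) = -1/3 (f(o, W) = -1/3 - (W*(-1) + W) = -1/3 - (-W + W) = -1/3 - 1*0 = -1/3 + 0 = -1/3)
(f(62, L(3, 3)) + 2319)/(2595 + d) = (-1/3 + 2319)/(2595 + 606) = (6956/3)/3201 = (6956/3)*(1/3201) = 6956/9603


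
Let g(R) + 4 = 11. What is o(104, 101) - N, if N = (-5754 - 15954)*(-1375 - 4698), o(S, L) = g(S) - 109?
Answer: -131832786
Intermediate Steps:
g(R) = 7 (g(R) = -4 + 11 = 7)
o(S, L) = -102 (o(S, L) = 7 - 109 = -102)
N = 131832684 (N = -21708*(-6073) = 131832684)
o(104, 101) - N = -102 - 1*131832684 = -102 - 131832684 = -131832786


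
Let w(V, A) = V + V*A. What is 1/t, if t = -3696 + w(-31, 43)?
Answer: -1/5060 ≈ -0.00019763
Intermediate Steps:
w(V, A) = V + A*V
t = -5060 (t = -3696 - 31*(1 + 43) = -3696 - 31*44 = -3696 - 1364 = -5060)
1/t = 1/(-5060) = -1/5060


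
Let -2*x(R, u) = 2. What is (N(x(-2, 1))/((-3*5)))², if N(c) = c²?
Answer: 1/225 ≈ 0.0044444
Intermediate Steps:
x(R, u) = -1 (x(R, u) = -½*2 = -1)
(N(x(-2, 1))/((-3*5)))² = ((-1)²/((-3*5)))² = (1/(-15))² = (1*(-1/15))² = (-1/15)² = 1/225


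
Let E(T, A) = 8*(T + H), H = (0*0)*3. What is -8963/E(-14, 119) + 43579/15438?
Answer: 71625821/864528 ≈ 82.850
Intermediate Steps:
H = 0 (H = 0*3 = 0)
E(T, A) = 8*T (E(T, A) = 8*(T + 0) = 8*T)
-8963/E(-14, 119) + 43579/15438 = -8963/(8*(-14)) + 43579/15438 = -8963/(-112) + 43579*(1/15438) = -8963*(-1/112) + 43579/15438 = 8963/112 + 43579/15438 = 71625821/864528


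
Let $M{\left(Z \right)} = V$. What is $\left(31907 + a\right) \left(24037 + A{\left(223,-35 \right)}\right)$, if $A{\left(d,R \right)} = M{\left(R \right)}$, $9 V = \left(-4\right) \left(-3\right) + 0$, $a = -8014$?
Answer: $\frac{1723043695}{3} \approx 5.7435 \cdot 10^{8}$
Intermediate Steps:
$V = \frac{4}{3}$ ($V = \frac{\left(-4\right) \left(-3\right) + 0}{9} = \frac{12 + 0}{9} = \frac{1}{9} \cdot 12 = \frac{4}{3} \approx 1.3333$)
$M{\left(Z \right)} = \frac{4}{3}$
$A{\left(d,R \right)} = \frac{4}{3}$
$\left(31907 + a\right) \left(24037 + A{\left(223,-35 \right)}\right) = \left(31907 - 8014\right) \left(24037 + \frac{4}{3}\right) = 23893 \cdot \frac{72115}{3} = \frac{1723043695}{3}$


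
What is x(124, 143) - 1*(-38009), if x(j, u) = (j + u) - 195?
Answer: 38081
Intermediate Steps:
x(j, u) = -195 + j + u
x(124, 143) - 1*(-38009) = (-195 + 124 + 143) - 1*(-38009) = 72 + 38009 = 38081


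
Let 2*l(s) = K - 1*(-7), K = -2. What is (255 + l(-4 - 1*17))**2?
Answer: 265225/4 ≈ 66306.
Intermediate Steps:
l(s) = 5/2 (l(s) = (-2 - 1*(-7))/2 = (-2 + 7)/2 = (1/2)*5 = 5/2)
(255 + l(-4 - 1*17))**2 = (255 + 5/2)**2 = (515/2)**2 = 265225/4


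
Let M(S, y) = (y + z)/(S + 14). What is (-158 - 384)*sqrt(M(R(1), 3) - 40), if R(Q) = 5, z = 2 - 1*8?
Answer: -542*I*sqrt(14497)/19 ≈ -3434.7*I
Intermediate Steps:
z = -6 (z = 2 - 8 = -6)
M(S, y) = (-6 + y)/(14 + S) (M(S, y) = (y - 6)/(S + 14) = (-6 + y)/(14 + S))
(-158 - 384)*sqrt(M(R(1), 3) - 40) = (-158 - 384)*sqrt((-6 + 3)/(14 + 5) - 40) = -542*sqrt(-3/19 - 40) = -542*I*sqrt(14497)/19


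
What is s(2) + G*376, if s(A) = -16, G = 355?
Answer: 133464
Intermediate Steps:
s(2) + G*376 = -16 + 355*376 = -16 + 133480 = 133464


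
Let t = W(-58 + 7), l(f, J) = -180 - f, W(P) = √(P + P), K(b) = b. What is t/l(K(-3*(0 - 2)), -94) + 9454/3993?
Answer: 9454/3993 - I*√102/186 ≈ 2.3676 - 0.054298*I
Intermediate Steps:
W(P) = √2*√P (W(P) = √(2*P) = √2*√P)
t = I*√102 (t = √2*√(-58 + 7) = √2*√(-51) = √2*(I*√51) = I*√102 ≈ 10.1*I)
t/l(K(-3*(0 - 2)), -94) + 9454/3993 = (I*√102)/(-180 - (-3)*(0 - 2)) + 9454/3993 = (I*√102)/(-180 - (-3)*(-2)) + 9454*(1/3993) = (I*√102)/(-180 - 1*6) + 9454/3993 = (I*√102)/(-180 - 6) + 9454/3993 = (I*√102)/(-186) + 9454/3993 = (I*√102)*(-1/186) + 9454/3993 = -I*√102/186 + 9454/3993 = 9454/3993 - I*√102/186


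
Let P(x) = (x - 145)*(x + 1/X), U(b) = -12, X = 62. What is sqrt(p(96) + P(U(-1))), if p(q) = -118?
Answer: sqrt(6778770)/62 ≈ 41.994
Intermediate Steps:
P(x) = (-145 + x)*(1/62 + x) (P(x) = (x - 145)*(x + 1/62) = (-145 + x)*(x + 1/62) = (-145 + x)*(1/62 + x))
sqrt(p(96) + P(U(-1))) = sqrt(-118 + (-145/62 + (1/62)*(-12) - 12*(-145 - 12))) = sqrt(-118 + (-145/62 - 6/31 - 12*(-157))) = sqrt(-118 + (-145/62 - 6/31 + 1884)) = sqrt(-118 + 116651/62) = sqrt(109335/62) = sqrt(6778770)/62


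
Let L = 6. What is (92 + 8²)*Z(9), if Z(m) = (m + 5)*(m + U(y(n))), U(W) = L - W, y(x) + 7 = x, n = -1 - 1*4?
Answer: 58968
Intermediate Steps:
n = -5 (n = -1 - 4 = -5)
y(x) = -7 + x
U(W) = 6 - W
Z(m) = (5 + m)*(18 + m) (Z(m) = (m + 5)*(m + (6 - (-7 - 5))) = (5 + m)*(m + (6 - 1*(-12))) = (5 + m)*(m + (6 + 12)) = (5 + m)*(m + 18) = (5 + m)*(18 + m))
(92 + 8²)*Z(9) = (92 + 8²)*(90 + 9² + 23*9) = (92 + 64)*(90 + 81 + 207) = 156*378 = 58968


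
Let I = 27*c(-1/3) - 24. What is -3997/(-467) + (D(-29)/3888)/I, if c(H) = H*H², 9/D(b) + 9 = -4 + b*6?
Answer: 8072341667/943153200 ≈ 8.5589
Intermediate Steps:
D(b) = 9/(-13 + 6*b) (D(b) = 9/(-9 + (-4 + b*6)) = 9/(-9 + (-4 + 6*b)) = 9/(-13 + 6*b))
c(H) = H³
I = -25 (I = 27*(-1/3)³ - 24 = 27*(-1*⅓)³ - 24 = 27*(-⅓)³ - 24 = 27*(-1/27) - 24 = -1 - 24 = -25)
-3997/(-467) + (D(-29)/3888)/I = -3997/(-467) + ((9/(-13 + 6*(-29)))/3888)/(-25) = -3997*(-1/467) + ((9/(-13 - 174))*(1/3888))*(-1/25) = 3997/467 + ((9/(-187))*(1/3888))*(-1/25) = 3997/467 + ((9*(-1/187))*(1/3888))*(-1/25) = 3997/467 - 9/187*1/3888*(-1/25) = 3997/467 - 1/80784*(-1/25) = 3997/467 + 1/2019600 = 8072341667/943153200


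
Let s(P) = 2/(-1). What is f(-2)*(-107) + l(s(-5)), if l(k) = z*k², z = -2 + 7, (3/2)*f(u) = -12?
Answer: 876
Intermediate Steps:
s(P) = -2 (s(P) = 2*(-1) = -2)
f(u) = -8 (f(u) = (⅔)*(-12) = -8)
z = 5
l(k) = 5*k²
f(-2)*(-107) + l(s(-5)) = -8*(-107) + 5*(-2)² = 856 + 5*4 = 856 + 20 = 876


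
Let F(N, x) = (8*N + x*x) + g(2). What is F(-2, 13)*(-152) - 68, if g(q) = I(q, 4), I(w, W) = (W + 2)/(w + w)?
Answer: -23552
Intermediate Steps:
I(w, W) = (2 + W)/(2*w) (I(w, W) = (2 + W)/((2*w)) = (2 + W)*(1/(2*w)) = (2 + W)/(2*w))
g(q) = 3/q (g(q) = (2 + 4)/(2*q) = (½)*6/q = 3/q)
F(N, x) = 3/2 + x² + 8*N (F(N, x) = (8*N + x*x) + 3/2 = (8*N + x²) + 3*(½) = (x² + 8*N) + 3/2 = 3/2 + x² + 8*N)
F(-2, 13)*(-152) - 68 = (3/2 + 13² + 8*(-2))*(-152) - 68 = (3/2 + 169 - 16)*(-152) - 68 = (309/2)*(-152) - 68 = -23484 - 68 = -23552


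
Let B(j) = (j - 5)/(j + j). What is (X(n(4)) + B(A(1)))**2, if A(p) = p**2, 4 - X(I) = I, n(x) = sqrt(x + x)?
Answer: 12 - 8*sqrt(2) ≈ 0.68629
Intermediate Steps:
n(x) = sqrt(2)*sqrt(x) (n(x) = sqrt(2*x) = sqrt(2)*sqrt(x))
X(I) = 4 - I
B(j) = (-5 + j)/(2*j) (B(j) = (-5 + j)/((2*j)) = (-5 + j)*(1/(2*j)) = (-5 + j)/(2*j))
(X(n(4)) + B(A(1)))**2 = ((4 - sqrt(2)*sqrt(4)) + (-5 + 1**2)/(2*(1**2)))**2 = ((4 - sqrt(2)*2) + (1/2)*(-5 + 1)/1)**2 = ((4 - 2*sqrt(2)) + (1/2)*1*(-4))**2 = ((4 - 2*sqrt(2)) - 2)**2 = (2 - 2*sqrt(2))**2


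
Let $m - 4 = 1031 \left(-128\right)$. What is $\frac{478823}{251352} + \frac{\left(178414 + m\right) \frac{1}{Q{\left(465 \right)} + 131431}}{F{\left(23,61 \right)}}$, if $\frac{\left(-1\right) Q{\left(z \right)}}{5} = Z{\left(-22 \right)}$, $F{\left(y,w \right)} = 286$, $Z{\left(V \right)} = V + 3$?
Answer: $\frac{166882315141}{87545985384} \approx 1.9062$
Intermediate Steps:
$Z{\left(V \right)} = 3 + V$
$m = -131964$ ($m = 4 + 1031 \left(-128\right) = 4 - 131968 = -131964$)
$Q{\left(z \right)} = 95$ ($Q{\left(z \right)} = - 5 \left(3 - 22\right) = \left(-5\right) \left(-19\right) = 95$)
$\frac{478823}{251352} + \frac{\left(178414 + m\right) \frac{1}{Q{\left(465 \right)} + 131431}}{F{\left(23,61 \right)}} = \frac{478823}{251352} + \frac{\left(178414 - 131964\right) \frac{1}{95 + 131431}}{286} = 478823 \cdot \frac{1}{251352} + \frac{46450}{131526} \cdot \frac{1}{286} = \frac{478823}{251352} + 46450 \cdot \frac{1}{131526} \cdot \frac{1}{286} = \frac{478823}{251352} + \frac{23225}{65763} \cdot \frac{1}{286} = \frac{478823}{251352} + \frac{23225}{18808218} = \frac{166882315141}{87545985384}$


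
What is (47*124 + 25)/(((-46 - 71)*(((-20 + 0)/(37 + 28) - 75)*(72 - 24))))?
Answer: 1951/140976 ≈ 0.013839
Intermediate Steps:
(47*124 + 25)/(((-46 - 71)*(((-20 + 0)/(37 + 28) - 75)*(72 - 24)))) = (5828 + 25)/((-117*(-20/65 - 75)*48)) = 5853/((-117*(-20*1/65 - 75)*48)) = 5853/((-117*(-4/13 - 75)*48)) = 5853/((-(-8811)*48)) = 5853/((-117*(-46992/13))) = 5853/422928 = 5853*(1/422928) = 1951/140976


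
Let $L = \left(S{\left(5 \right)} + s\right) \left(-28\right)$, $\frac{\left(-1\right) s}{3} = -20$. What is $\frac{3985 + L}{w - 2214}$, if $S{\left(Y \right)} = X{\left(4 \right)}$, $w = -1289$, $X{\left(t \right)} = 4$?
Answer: $- \frac{2193}{3503} \approx -0.62603$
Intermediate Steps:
$s = 60$ ($s = \left(-3\right) \left(-20\right) = 60$)
$S{\left(Y \right)} = 4$
$L = -1792$ ($L = \left(4 + 60\right) \left(-28\right) = 64 \left(-28\right) = -1792$)
$\frac{3985 + L}{w - 2214} = \frac{3985 - 1792}{-1289 - 2214} = \frac{2193}{-3503} = 2193 \left(- \frac{1}{3503}\right) = - \frac{2193}{3503}$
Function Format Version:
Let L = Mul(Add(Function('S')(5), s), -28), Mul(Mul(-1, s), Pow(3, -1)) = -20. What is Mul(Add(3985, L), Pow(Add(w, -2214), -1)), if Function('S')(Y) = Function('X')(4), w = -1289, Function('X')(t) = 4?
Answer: Rational(-2193, 3503) ≈ -0.62603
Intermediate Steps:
s = 60 (s = Mul(-3, -20) = 60)
Function('S')(Y) = 4
L = -1792 (L = Mul(Add(4, 60), -28) = Mul(64, -28) = -1792)
Mul(Add(3985, L), Pow(Add(w, -2214), -1)) = Mul(Add(3985, -1792), Pow(Add(-1289, -2214), -1)) = Mul(2193, Pow(-3503, -1)) = Mul(2193, Rational(-1, 3503)) = Rational(-2193, 3503)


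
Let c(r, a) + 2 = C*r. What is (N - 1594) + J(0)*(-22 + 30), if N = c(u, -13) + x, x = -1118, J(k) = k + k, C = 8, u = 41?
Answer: -2386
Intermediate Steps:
J(k) = 2*k
c(r, a) = -2 + 8*r
N = -792 (N = (-2 + 8*41) - 1118 = (-2 + 328) - 1118 = 326 - 1118 = -792)
(N - 1594) + J(0)*(-22 + 30) = (-792 - 1594) + (2*0)*(-22 + 30) = -2386 + 0*8 = -2386 + 0 = -2386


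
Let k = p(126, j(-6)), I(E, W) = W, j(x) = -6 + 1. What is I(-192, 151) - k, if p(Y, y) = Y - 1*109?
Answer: 134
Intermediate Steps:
j(x) = -5
p(Y, y) = -109 + Y (p(Y, y) = Y - 109 = -109 + Y)
k = 17 (k = -109 + 126 = 17)
I(-192, 151) - k = 151 - 1*17 = 151 - 17 = 134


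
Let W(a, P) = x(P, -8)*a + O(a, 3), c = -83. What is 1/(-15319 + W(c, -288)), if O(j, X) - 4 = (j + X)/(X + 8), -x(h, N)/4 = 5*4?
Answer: -11/95505 ≈ -0.00011518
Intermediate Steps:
x(h, N) = -80 (x(h, N) = -20*4 = -4*20 = -80)
O(j, X) = 4 + (X + j)/(8 + X) (O(j, X) = 4 + (j + X)/(X + 8) = 4 + (X + j)/(8 + X))
W(a, P) = 47/11 - 879*a/11 (W(a, P) = -80*a + (32 + a + 5*3)/(8 + 3) = -80*a + (32 + a + 15)/11 = -80*a + (47 + a)/11 = -80*a + (47/11 + a/11) = 47/11 - 879*a/11)
1/(-15319 + W(c, -288)) = 1/(-15319 + (47/11 - 879/11*(-83))) = 1/(-15319 + (47/11 + 72957/11)) = 1/(-15319 + 73004/11) = 1/(-95505/11) = -11/95505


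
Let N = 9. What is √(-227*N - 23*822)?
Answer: I*√20949 ≈ 144.74*I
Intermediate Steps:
√(-227*N - 23*822) = √(-227*9 - 23*822) = √(-2043 - 18906) = √(-20949) = I*√20949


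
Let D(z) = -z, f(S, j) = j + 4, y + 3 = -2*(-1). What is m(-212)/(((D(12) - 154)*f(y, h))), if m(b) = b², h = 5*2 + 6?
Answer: -5618/415 ≈ -13.537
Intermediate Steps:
h = 16 (h = 10 + 6 = 16)
y = -1 (y = -3 - 2*(-1) = -3 + 2 = -1)
f(S, j) = 4 + j
m(-212)/(((D(12) - 154)*f(y, h))) = (-212)²/(((-1*12 - 154)*(4 + 16))) = 44944/(((-12 - 154)*20)) = 44944/((-166*20)) = 44944/(-3320) = 44944*(-1/3320) = -5618/415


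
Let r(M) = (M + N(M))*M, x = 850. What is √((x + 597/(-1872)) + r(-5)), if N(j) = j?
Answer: √21894639/156 ≈ 29.995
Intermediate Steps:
r(M) = 2*M² (r(M) = (M + M)*M = (2*M)*M = 2*M²)
√((x + 597/(-1872)) + r(-5)) = √((850 + 597/(-1872)) + 2*(-5)²) = √((850 + 597*(-1/1872)) + 2*25) = √((850 - 199/624) + 50) = √(530201/624 + 50) = √(561401/624) = √21894639/156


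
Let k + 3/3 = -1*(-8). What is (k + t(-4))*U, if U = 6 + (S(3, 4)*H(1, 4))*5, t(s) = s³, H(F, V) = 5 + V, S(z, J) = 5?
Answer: -13167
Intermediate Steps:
k = 7 (k = -1 - 1*(-8) = -1 + 8 = 7)
U = 231 (U = 6 + (5*(5 + 4))*5 = 6 + (5*9)*5 = 6 + 45*5 = 6 + 225 = 231)
(k + t(-4))*U = (7 + (-4)³)*231 = (7 - 64)*231 = -57*231 = -13167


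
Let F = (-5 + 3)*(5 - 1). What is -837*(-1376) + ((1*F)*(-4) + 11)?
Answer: 1151755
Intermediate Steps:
F = -8 (F = -2*4 = -8)
-837*(-1376) + ((1*F)*(-4) + 11) = -837*(-1376) + ((1*(-8))*(-4) + 11) = 1151712 + (-8*(-4) + 11) = 1151712 + (32 + 11) = 1151712 + 43 = 1151755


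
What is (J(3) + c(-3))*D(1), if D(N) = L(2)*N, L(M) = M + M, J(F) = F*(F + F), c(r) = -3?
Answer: 60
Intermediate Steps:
J(F) = 2*F² (J(F) = F*(2*F) = 2*F²)
L(M) = 2*M
D(N) = 4*N (D(N) = (2*2)*N = 4*N)
(J(3) + c(-3))*D(1) = (2*3² - 3)*(4*1) = (2*9 - 3)*4 = (18 - 3)*4 = 15*4 = 60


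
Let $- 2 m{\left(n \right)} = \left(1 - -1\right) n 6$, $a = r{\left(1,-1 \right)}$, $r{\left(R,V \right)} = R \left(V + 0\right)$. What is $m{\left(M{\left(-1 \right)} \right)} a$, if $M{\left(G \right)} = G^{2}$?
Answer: $6$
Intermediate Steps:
$r{\left(R,V \right)} = R V$
$a = -1$ ($a = 1 \left(-1\right) = -1$)
$m{\left(n \right)} = - 6 n$ ($m{\left(n \right)} = - \frac{\left(1 - -1\right) n 6}{2} = - \frac{\left(1 + 1\right) n 6}{2} = - \frac{2 n 6}{2} = - \frac{12 n}{2} = - 6 n$)
$m{\left(M{\left(-1 \right)} \right)} a = - 6 \left(-1\right)^{2} \left(-1\right) = \left(-6\right) 1 \left(-1\right) = \left(-6\right) \left(-1\right) = 6$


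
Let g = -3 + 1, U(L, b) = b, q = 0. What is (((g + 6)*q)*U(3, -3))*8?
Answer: 0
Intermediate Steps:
g = -2
(((g + 6)*q)*U(3, -3))*8 = (((-2 + 6)*0)*(-3))*8 = ((4*0)*(-3))*8 = (0*(-3))*8 = 0*8 = 0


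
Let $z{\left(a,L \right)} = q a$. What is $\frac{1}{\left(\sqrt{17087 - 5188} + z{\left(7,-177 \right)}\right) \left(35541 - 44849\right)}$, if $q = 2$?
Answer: $\frac{7}{54465762} - \frac{\sqrt{11899}}{108931524} \approx -8.7286 \cdot 10^{-7}$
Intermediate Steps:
$z{\left(a,L \right)} = 2 a$
$\frac{1}{\left(\sqrt{17087 - 5188} + z{\left(7,-177 \right)}\right) \left(35541 - 44849\right)} = \frac{1}{\left(\sqrt{17087 - 5188} + 2 \cdot 7\right) \left(35541 - 44849\right)} = \frac{1}{\left(\sqrt{11899} + 14\right) \left(-9308\right)} = \frac{1}{\left(14 + \sqrt{11899}\right) \left(-9308\right)} = \frac{1}{-130312 - 9308 \sqrt{11899}}$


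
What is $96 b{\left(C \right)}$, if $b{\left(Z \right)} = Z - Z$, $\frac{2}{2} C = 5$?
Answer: $0$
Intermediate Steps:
$C = 5$
$b{\left(Z \right)} = 0$
$96 b{\left(C \right)} = 96 \cdot 0 = 0$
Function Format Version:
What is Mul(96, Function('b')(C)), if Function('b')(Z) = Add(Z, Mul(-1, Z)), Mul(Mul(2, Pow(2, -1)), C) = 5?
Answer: 0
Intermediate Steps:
C = 5
Function('b')(Z) = 0
Mul(96, Function('b')(C)) = Mul(96, 0) = 0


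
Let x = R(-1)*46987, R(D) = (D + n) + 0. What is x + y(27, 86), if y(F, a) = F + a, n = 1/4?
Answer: -140509/4 ≈ -35127.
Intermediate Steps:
n = ¼ ≈ 0.25000
R(D) = ¼ + D (R(D) = (D + ¼) + 0 = (¼ + D) + 0 = ¼ + D)
x = -140961/4 (x = (¼ - 1)*46987 = -¾*46987 = -140961/4 ≈ -35240.)
x + y(27, 86) = -140961/4 + (27 + 86) = -140961/4 + 113 = -140509/4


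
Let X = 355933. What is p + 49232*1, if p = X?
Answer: 405165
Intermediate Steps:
p = 355933
p + 49232*1 = 355933 + 49232*1 = 355933 + 49232 = 405165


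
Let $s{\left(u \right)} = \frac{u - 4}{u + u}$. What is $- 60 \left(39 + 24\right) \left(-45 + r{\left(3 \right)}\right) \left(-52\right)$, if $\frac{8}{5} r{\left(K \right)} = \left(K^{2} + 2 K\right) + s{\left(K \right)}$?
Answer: $-7022925$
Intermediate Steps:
$s{\left(u \right)} = \frac{-4 + u}{2 u}$
$r{\left(K \right)} = \frac{5 K}{4} + \frac{5 K^{2}}{8} + \frac{5 \left(-4 + K\right)}{16 K}$ ($r{\left(K \right)} = \frac{5 \left(\left(K^{2} + 2 K\right) + \frac{-4 + K}{2 K}\right)}{8} = \frac{5 \left(K^{2} + 2 K + \frac{-4 + K}{2 K}\right)}{8} = \frac{5 K}{4} + \frac{5 K^{2}}{8} + \frac{5 \left(-4 + K\right)}{16 K}$)
$- 60 \left(39 + 24\right) \left(-45 + r{\left(3 \right)}\right) \left(-52\right) = - 60 \left(39 + 24\right) \left(-45 + \frac{5 \left(-4 + 3 + 2 \cdot 3^{2} \left(2 + 3\right)\right)}{16 \cdot 3}\right) \left(-52\right) = - 60 \cdot 63 \left(-45 + \frac{5}{16} \cdot \frac{1}{3} \left(-4 + 3 + 2 \cdot 9 \cdot 5\right)\right) \left(-52\right) = - 60 \cdot 63 \left(-45 + \frac{5}{16} \cdot \frac{1}{3} \left(-4 + 3 + 90\right)\right) \left(-52\right) = - 60 \cdot 63 \left(-45 + \frac{5}{16} \cdot \frac{1}{3} \cdot 89\right) \left(-52\right) = - 60 \cdot 63 \left(-45 + \frac{445}{48}\right) \left(-52\right) = - 60 \cdot 63 \left(- \frac{1715}{48}\right) \left(-52\right) = \left(-60\right) \left(- \frac{36015}{16}\right) \left(-52\right) = \frac{540225}{4} \left(-52\right) = -7022925$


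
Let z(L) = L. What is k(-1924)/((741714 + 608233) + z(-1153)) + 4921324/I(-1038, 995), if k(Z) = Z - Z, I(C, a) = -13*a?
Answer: -4921324/12935 ≈ -380.47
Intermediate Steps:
k(Z) = 0
k(-1924)/((741714 + 608233) + z(-1153)) + 4921324/I(-1038, 995) = 0/((741714 + 608233) - 1153) + 4921324/((-13*995)) = 0/(1349947 - 1153) + 4921324/(-12935) = 0/1348794 + 4921324*(-1/12935) = 0*(1/1348794) - 4921324/12935 = 0 - 4921324/12935 = -4921324/12935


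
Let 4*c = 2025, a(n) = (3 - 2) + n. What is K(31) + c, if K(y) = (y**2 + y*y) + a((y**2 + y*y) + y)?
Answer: 17529/4 ≈ 4382.3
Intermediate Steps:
a(n) = 1 + n
c = 2025/4 (c = (1/4)*2025 = 2025/4 ≈ 506.25)
K(y) = 1 + y + 4*y**2 (K(y) = (y**2 + y*y) + (1 + ((y**2 + y*y) + y)) = (y**2 + y**2) + (1 + ((y**2 + y**2) + y)) = 2*y**2 + (1 + (2*y**2 + y)) = 2*y**2 + (1 + (y + 2*y**2)) = 2*y**2 + (1 + y + 2*y**2) = 1 + y + 4*y**2)
K(31) + c = (1 + 31 + 4*31**2) + 2025/4 = (1 + 31 + 4*961) + 2025/4 = (1 + 31 + 3844) + 2025/4 = 3876 + 2025/4 = 17529/4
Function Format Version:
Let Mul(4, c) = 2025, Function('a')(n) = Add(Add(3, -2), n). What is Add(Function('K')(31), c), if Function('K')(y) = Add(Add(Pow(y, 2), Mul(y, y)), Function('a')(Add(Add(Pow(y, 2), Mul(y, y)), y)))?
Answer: Rational(17529, 4) ≈ 4382.3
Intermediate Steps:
Function('a')(n) = Add(1, n)
c = Rational(2025, 4) (c = Mul(Rational(1, 4), 2025) = Rational(2025, 4) ≈ 506.25)
Function('K')(y) = Add(1, y, Mul(4, Pow(y, 2))) (Function('K')(y) = Add(Add(Pow(y, 2), Mul(y, y)), Add(1, Add(Add(Pow(y, 2), Mul(y, y)), y))) = Add(Add(Pow(y, 2), Pow(y, 2)), Add(1, Add(Add(Pow(y, 2), Pow(y, 2)), y))) = Add(Mul(2, Pow(y, 2)), Add(1, Add(Mul(2, Pow(y, 2)), y))) = Add(Mul(2, Pow(y, 2)), Add(1, Add(y, Mul(2, Pow(y, 2))))) = Add(Mul(2, Pow(y, 2)), Add(1, y, Mul(2, Pow(y, 2)))) = Add(1, y, Mul(4, Pow(y, 2))))
Add(Function('K')(31), c) = Add(Add(1, 31, Mul(4, Pow(31, 2))), Rational(2025, 4)) = Add(Add(1, 31, Mul(4, 961)), Rational(2025, 4)) = Add(Add(1, 31, 3844), Rational(2025, 4)) = Add(3876, Rational(2025, 4)) = Rational(17529, 4)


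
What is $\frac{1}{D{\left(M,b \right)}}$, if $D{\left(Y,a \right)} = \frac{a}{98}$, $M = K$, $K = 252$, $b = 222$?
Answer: $\frac{49}{111} \approx 0.44144$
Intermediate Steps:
$M = 252$
$D{\left(Y,a \right)} = \frac{a}{98}$ ($D{\left(Y,a \right)} = a \frac{1}{98} = \frac{a}{98}$)
$\frac{1}{D{\left(M,b \right)}} = \frac{1}{\frac{1}{98} \cdot 222} = \frac{1}{\frac{111}{49}} = \frac{49}{111}$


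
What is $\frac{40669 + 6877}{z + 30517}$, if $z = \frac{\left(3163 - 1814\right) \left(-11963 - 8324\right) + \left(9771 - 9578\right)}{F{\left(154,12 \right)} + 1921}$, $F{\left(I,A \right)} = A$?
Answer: $\frac{91906418}{31622391} \approx 2.9064$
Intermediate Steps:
$z = - \frac{27366970}{1933}$ ($z = \frac{\left(3163 - 1814\right) \left(-11963 - 8324\right) + \left(9771 - 9578\right)}{12 + 1921} = \frac{1349 \left(-20287\right) + 193}{1933} = \left(-27367163 + 193\right) \frac{1}{1933} = \left(-27366970\right) \frac{1}{1933} = - \frac{27366970}{1933} \approx -14158.0$)
$\frac{40669 + 6877}{z + 30517} = \frac{40669 + 6877}{- \frac{27366970}{1933} + 30517} = \frac{47546}{\frac{31622391}{1933}} = 47546 \cdot \frac{1933}{31622391} = \frac{91906418}{31622391}$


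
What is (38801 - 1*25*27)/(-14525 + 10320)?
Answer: -38126/4205 ≈ -9.0668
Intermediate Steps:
(38801 - 1*25*27)/(-14525 + 10320) = (38801 - 25*27)/(-4205) = (38801 - 675)*(-1/4205) = 38126*(-1/4205) = -38126/4205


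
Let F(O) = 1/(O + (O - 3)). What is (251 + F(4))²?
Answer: 1577536/25 ≈ 63101.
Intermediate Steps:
F(O) = 1/(-3 + 2*O) (F(O) = 1/(O + (-3 + O)) = 1/(-3 + 2*O))
(251 + F(4))² = (251 + 1/(-3 + 2*4))² = (251 + 1/(-3 + 8))² = (251 + 1/5)² = (251 + ⅕)² = (1256/5)² = 1577536/25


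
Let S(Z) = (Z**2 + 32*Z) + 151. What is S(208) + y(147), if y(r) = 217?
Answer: 50288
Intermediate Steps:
S(Z) = 151 + Z**2 + 32*Z
S(208) + y(147) = (151 + 208**2 + 32*208) + 217 = (151 + 43264 + 6656) + 217 = 50071 + 217 = 50288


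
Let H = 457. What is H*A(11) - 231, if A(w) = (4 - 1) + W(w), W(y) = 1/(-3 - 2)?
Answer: 5243/5 ≈ 1048.6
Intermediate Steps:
W(y) = -⅕ (W(y) = 1/(-5) = -⅕)
A(w) = 14/5 (A(w) = (4 - 1) - ⅕ = 3 - ⅕ = 14/5)
H*A(11) - 231 = 457*(14/5) - 231 = 6398/5 - 231 = 5243/5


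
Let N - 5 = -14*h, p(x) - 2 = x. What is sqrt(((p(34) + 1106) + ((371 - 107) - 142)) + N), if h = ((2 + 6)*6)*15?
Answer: 3*I*sqrt(979) ≈ 93.867*I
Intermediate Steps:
p(x) = 2 + x
h = 720 (h = (8*6)*15 = 48*15 = 720)
N = -10075 (N = 5 - 14*720 = 5 - 10080 = -10075)
sqrt(((p(34) + 1106) + ((371 - 107) - 142)) + N) = sqrt((((2 + 34) + 1106) + ((371 - 107) - 142)) - 10075) = sqrt(((36 + 1106) + (264 - 142)) - 10075) = sqrt((1142 + 122) - 10075) = sqrt(1264 - 10075) = sqrt(-8811) = 3*I*sqrt(979)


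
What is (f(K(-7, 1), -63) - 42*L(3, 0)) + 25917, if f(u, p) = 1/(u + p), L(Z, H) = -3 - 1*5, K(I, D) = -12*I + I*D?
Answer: 367543/14 ≈ 26253.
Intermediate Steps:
K(I, D) = -12*I + D*I
L(Z, H) = -8 (L(Z, H) = -3 - 5 = -8)
f(u, p) = 1/(p + u)
(f(K(-7, 1), -63) - 42*L(3, 0)) + 25917 = (1/(-63 - 7*(-12 + 1)) - 42*(-8)) + 25917 = (1/(-63 - 7*(-11)) + 336) + 25917 = (1/(-63 + 77) + 336) + 25917 = (1/14 + 336) + 25917 = 4705/14 + 25917 = 367543/14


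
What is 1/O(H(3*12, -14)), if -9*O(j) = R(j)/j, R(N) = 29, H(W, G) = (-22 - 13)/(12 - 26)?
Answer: -45/58 ≈ -0.77586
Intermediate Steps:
H(W, G) = 5/2 (H(W, G) = -35/(-14) = -35*(-1/14) = 5/2)
O(j) = -29/(9*j)
1/O(H(3*12, -14)) = 1/(-29/(9*5/2)) = 1/(-29/9*⅖) = 1/(-58/45) = -45/58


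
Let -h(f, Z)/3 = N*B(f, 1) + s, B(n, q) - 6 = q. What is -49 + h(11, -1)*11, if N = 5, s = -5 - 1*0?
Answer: -1039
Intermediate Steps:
B(n, q) = 6 + q
s = -5 (s = -5 + 0 = -5)
h(f, Z) = -90 (h(f, Z) = -3*(5*(6 + 1) - 5) = -3*(5*7 - 5) = -3*(35 - 5) = -3*30 = -90)
-49 + h(11, -1)*11 = -49 - 90*11 = -49 - 990 = -1039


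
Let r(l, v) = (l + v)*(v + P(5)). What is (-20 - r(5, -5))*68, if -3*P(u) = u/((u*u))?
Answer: -1360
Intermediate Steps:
P(u) = -1/(3*u) (P(u) = -u/(3*(u*u)) = -u/(3*(u**2)) = -u/(3*u**2) = -1/(3*u))
r(l, v) = (-1/15 + v)*(l + v) (r(l, v) = (l + v)*(v - 1/3/5) = (l + v)*(v - 1/3*1/5) = (l + v)*(v - 1/15) = (l + v)*(-1/15 + v) = (-1/15 + v)*(l + v))
(-20 - r(5, -5))*68 = (-20 - ((-5)**2 - 1/15*5 - 1/15*(-5) + 5*(-5)))*68 = (-20 - (25 - 1/3 + 1/3 - 25))*68 = (-20 - 1*0)*68 = (-20 + 0)*68 = -20*68 = -1360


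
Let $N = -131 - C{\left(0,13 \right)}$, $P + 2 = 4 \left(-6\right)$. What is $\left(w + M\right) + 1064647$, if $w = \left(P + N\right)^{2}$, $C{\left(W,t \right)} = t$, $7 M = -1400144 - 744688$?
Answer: $\frac{5509997}{7} \approx 7.8714 \cdot 10^{5}$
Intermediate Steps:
$P = -26$ ($P = -2 + 4 \left(-6\right) = -2 - 24 = -26$)
$M = - \frac{2144832}{7}$ ($M = \frac{-1400144 - 744688}{7} = \frac{1}{7} \left(-2144832\right) = - \frac{2144832}{7} \approx -3.064 \cdot 10^{5}$)
$N = -144$ ($N = -131 - 13 = -144$)
$w = 28900$ ($w = \left(-26 - 144\right)^{2} = \left(-170\right)^{2} = 28900$)
$\left(w + M\right) + 1064647 = \left(28900 - \frac{2144832}{7}\right) + 1064647 = - \frac{1942532}{7} + 1064647 = \frac{5509997}{7}$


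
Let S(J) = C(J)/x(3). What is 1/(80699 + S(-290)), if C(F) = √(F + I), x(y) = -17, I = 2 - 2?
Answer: 23322011/1882062965979 + 17*I*√290/1882062965979 ≈ 1.2392e-5 + 1.5382e-10*I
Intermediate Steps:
I = 0
C(F) = √F (C(F) = √(F + 0) = √F)
S(J) = -√J/17 (S(J) = √J/(-17) = √J*(-1/17) = -√J/17)
1/(80699 + S(-290)) = 1/(80699 - I*√290/17)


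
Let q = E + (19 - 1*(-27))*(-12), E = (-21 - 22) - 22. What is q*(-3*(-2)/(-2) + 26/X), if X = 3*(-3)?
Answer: 32701/9 ≈ 3633.4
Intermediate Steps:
X = -9
E = -65 (E = -43 - 22 = -65)
q = -617 (q = -65 + (19 - 1*(-27))*(-12) = -65 + (19 + 27)*(-12) = -65 + 46*(-12) = -65 - 552 = -617)
q*(-3*(-2)/(-2) + 26/X) = -617*(-3*(-2)/(-2) + 26/(-9)) = -617*(6*(-1/2) + 26*(-1/9)) = -617*(-3 - 26/9) = -617*(-53/9) = 32701/9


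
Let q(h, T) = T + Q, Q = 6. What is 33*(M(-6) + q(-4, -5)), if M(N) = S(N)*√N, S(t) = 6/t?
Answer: 33 - 33*I*√6 ≈ 33.0 - 80.833*I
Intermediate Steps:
q(h, T) = 6 + T (q(h, T) = T + 6 = 6 + T)
M(N) = 6/√N (M(N) = (6/N)*√N = 6/√N)
33*(M(-6) + q(-4, -5)) = 33*(6/√(-6) + (6 - 5)) = 33*(6*(-I*√6/6) + 1) = 33*(-I*√6 + 1) = 33*(1 - I*√6) = 33 - 33*I*√6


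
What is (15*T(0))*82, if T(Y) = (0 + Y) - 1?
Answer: -1230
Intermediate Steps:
T(Y) = -1 + Y (T(Y) = Y - 1 = -1 + Y)
(15*T(0))*82 = (15*(-1 + 0))*82 = (15*(-1))*82 = -15*82 = -1230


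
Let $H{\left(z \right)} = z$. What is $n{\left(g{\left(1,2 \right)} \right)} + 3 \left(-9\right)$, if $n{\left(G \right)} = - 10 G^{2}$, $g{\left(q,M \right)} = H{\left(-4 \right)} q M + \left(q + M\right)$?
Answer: $-277$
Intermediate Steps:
$g{\left(q,M \right)} = M + q - 4 M q$ ($g{\left(q,M \right)} = - 4 q M + \left(q + M\right) = - 4 M q + \left(M + q\right) = M + q - 4 M q$)
$n{\left(g{\left(1,2 \right)} \right)} + 3 \left(-9\right) = - 10 \left(2 + 1 - 8 \cdot 1\right)^{2} + 3 \left(-9\right) = - 10 \left(2 + 1 - 8\right)^{2} - 27 = - 10 \left(-5\right)^{2} - 27 = \left(-10\right) 25 - 27 = -250 - 27 = -277$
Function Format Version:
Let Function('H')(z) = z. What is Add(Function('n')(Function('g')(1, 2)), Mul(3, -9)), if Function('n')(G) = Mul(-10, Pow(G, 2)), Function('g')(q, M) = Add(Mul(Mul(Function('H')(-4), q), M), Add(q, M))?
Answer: -277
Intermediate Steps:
Function('g')(q, M) = Add(M, q, Mul(-4, M, q)) (Function('g')(q, M) = Add(Mul(Mul(-4, q), M), Add(q, M)) = Add(Mul(-4, M, q), Add(M, q)) = Add(M, q, Mul(-4, M, q)))
Add(Function('n')(Function('g')(1, 2)), Mul(3, -9)) = Add(Mul(-10, Pow(Add(2, 1, Mul(-4, 2, 1)), 2)), Mul(3, -9)) = Add(Mul(-10, Pow(Add(2, 1, -8), 2)), -27) = Add(Mul(-10, Pow(-5, 2)), -27) = Add(Mul(-10, 25), -27) = Add(-250, -27) = -277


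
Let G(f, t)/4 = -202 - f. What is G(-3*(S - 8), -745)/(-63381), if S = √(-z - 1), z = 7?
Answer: 904/63381 - 8*I*√2/21127 ≈ 0.014263 - 0.00053551*I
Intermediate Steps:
S = 2*I*√2 (S = √(-1*7 - 1) = √(-7 - 1) = √(-8) = 2*I*√2 ≈ 2.8284*I)
G(f, t) = -808 - 4*f (G(f, t) = 4*(-202 - f) = -808 - 4*f)
G(-3*(S - 8), -745)/(-63381) = (-808 - (-12)*(2*I*√2 - 8))/(-63381) = (-808 - (-12)*(-8 + 2*I*√2))*(-1/63381) = (-808 - 4*(24 - 6*I*√2))*(-1/63381) = (-808 + (-96 + 24*I*√2))*(-1/63381) = (-904 + 24*I*√2)*(-1/63381) = 904/63381 - 8*I*√2/21127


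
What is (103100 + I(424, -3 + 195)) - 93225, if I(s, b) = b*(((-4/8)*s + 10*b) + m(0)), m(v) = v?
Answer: 337811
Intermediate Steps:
I(s, b) = b*(10*b - s/2) (I(s, b) = b*(((-4/8)*s + 10*b) + 0) = b*(((-4*⅛)*s + 10*b) + 0) = b*((-s/2 + 10*b) + 0) = b*((10*b - s/2) + 0) = b*(10*b - s/2))
(103100 + I(424, -3 + 195)) - 93225 = (103100 + (-3 + 195)*(-1*424 + 20*(-3 + 195))/2) - 93225 = (103100 + (½)*192*(-424 + 20*192)) - 93225 = (103100 + (½)*192*(-424 + 3840)) - 93225 = (103100 + (½)*192*3416) - 93225 = (103100 + 327936) - 93225 = 431036 - 93225 = 337811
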